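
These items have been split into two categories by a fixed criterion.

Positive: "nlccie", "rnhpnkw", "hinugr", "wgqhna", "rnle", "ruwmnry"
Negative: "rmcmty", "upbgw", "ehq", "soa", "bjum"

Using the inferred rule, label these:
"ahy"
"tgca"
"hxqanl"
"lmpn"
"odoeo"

Negative, Negative, Positive, Positive, Negative

Looking at the examples, the only property every 'Positive' case has and every 'Negative' case lacks is: contains 'n'.
"ahy": Negative (no 'n'). "tgca": Negative (no 'n'). "hxqanl": Positive (has 'n'). "lmpn": Positive (has 'n'). "odoeo": Negative (no 'n').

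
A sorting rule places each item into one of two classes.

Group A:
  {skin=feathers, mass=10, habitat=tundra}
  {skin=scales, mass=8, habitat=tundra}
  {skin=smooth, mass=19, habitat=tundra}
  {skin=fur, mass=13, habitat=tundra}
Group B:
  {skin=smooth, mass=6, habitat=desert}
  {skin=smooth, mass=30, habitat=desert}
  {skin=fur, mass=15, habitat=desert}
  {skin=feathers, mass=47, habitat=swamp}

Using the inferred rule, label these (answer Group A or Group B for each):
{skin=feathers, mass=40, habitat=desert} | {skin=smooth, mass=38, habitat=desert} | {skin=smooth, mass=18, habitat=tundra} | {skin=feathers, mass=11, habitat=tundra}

The simplest hypothesis consistent with all the labels is: habitat is tundra.
{skin=feathers, mass=40, habitat=desert}: habitat is desert, lacks this property → Group B.
{skin=smooth, mass=38, habitat=desert}: habitat is desert, lacks this property → Group B.
{skin=smooth, mass=18, habitat=tundra}: habitat is tundra, passes → Group A.
{skin=feathers, mass=11, habitat=tundra}: habitat is tundra, passes → Group A.

Group B, Group B, Group A, Group A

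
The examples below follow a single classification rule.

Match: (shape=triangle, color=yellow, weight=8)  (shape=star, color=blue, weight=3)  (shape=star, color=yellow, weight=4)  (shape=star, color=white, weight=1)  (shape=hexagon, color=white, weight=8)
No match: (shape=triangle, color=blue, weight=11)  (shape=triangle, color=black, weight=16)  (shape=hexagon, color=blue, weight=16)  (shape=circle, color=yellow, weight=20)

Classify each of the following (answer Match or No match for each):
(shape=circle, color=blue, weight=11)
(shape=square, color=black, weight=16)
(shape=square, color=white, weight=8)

No match, No match, Match

The distinguishing property — weight ≤ 8 — holds for all the 'Match' cases and none of the 'No match' cases.
(shape=circle, color=blue, weight=11): No match (weight = 11).
(shape=square, color=black, weight=16): No match (weight = 16).
(shape=square, color=white, weight=8): Match (weight = 8).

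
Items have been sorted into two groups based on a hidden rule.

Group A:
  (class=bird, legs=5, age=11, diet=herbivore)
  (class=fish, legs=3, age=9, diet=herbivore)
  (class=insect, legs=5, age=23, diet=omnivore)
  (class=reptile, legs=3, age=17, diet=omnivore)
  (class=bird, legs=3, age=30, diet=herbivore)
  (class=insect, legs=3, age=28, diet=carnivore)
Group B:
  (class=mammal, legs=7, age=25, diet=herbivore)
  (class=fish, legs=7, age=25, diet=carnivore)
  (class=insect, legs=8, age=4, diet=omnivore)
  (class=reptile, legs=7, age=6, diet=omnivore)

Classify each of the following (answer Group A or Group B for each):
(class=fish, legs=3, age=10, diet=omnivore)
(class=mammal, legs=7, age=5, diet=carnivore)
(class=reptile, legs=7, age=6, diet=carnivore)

Group A, Group B, Group B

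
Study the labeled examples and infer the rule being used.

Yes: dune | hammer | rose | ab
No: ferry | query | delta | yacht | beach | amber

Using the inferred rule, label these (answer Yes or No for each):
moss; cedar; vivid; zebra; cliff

Yes, No, No, No, No

The pattern is that an item is 'Yes' exactly when: even length.
Yes: moss, since length 4. No: cedar, since length 5. No: vivid, since length 5. No: zebra, since length 5. No: cliff, since length 5.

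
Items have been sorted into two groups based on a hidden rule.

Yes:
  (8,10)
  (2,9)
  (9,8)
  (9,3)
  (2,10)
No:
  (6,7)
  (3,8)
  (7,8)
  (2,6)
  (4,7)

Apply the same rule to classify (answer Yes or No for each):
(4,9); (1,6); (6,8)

The pattern is that an item is 'Yes' exactly when: max ≥ 9.

Yes, No, No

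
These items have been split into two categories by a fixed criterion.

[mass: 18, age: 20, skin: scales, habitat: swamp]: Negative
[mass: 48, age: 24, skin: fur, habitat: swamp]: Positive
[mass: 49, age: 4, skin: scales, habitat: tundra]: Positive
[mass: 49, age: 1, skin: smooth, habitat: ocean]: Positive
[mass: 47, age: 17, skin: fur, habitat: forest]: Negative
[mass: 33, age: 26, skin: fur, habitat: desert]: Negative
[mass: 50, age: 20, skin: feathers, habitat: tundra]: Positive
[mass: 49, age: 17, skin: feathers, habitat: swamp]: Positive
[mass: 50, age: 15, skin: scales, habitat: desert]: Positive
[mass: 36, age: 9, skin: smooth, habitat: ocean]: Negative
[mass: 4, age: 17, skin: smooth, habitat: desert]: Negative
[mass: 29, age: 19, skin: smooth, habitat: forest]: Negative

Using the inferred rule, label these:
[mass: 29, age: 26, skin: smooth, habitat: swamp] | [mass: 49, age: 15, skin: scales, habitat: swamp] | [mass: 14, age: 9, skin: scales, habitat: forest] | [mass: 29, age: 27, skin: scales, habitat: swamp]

'Positive' ⟺ mass ≥ 48.
[mass: 29, age: 26, skin: smooth, habitat: swamp]: Negative (mass = 29).
[mass: 49, age: 15, skin: scales, habitat: swamp]: Positive (mass = 49).
[mass: 14, age: 9, skin: scales, habitat: forest]: Negative (mass = 14).
[mass: 29, age: 27, skin: scales, habitat: swamp]: Negative (mass = 29).

Negative, Positive, Negative, Negative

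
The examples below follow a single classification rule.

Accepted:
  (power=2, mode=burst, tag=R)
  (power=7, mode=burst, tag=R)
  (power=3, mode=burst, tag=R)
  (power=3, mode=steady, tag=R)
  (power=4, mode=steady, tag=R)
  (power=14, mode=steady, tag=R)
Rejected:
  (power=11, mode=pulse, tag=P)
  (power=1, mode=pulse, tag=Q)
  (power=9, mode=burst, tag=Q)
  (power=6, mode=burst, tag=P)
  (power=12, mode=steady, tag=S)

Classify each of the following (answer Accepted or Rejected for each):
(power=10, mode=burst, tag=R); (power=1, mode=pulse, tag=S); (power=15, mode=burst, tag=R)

Accepted, Rejected, Accepted

The rule appears to be: tag is R.
(power=10, mode=burst, tag=R) → tag is R → Accepted.
(power=1, mode=pulse, tag=S) → tag is S → Rejected.
(power=15, mode=burst, tag=R) → tag is R → Accepted.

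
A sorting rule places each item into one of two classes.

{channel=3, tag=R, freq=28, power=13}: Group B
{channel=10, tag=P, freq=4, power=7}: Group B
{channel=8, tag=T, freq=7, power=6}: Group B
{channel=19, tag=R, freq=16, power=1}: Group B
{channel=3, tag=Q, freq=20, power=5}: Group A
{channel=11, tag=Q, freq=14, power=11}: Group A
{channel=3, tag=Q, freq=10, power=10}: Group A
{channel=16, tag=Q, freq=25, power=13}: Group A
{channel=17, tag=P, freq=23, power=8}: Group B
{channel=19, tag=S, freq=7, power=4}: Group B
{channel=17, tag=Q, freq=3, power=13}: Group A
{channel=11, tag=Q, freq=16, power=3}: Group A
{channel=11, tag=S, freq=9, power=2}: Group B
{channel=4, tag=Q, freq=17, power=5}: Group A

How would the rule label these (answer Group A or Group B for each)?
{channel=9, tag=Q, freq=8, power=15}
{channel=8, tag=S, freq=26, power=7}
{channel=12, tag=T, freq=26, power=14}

Group A, Group B, Group B

'Group A' ⟺ tag is Q.
Group A: {channel=9, tag=Q, freq=8, power=15}, since tag is Q.
Group B: {channel=8, tag=S, freq=26, power=7}, since tag is S.
Group B: {channel=12, tag=T, freq=26, power=14}, since tag is T.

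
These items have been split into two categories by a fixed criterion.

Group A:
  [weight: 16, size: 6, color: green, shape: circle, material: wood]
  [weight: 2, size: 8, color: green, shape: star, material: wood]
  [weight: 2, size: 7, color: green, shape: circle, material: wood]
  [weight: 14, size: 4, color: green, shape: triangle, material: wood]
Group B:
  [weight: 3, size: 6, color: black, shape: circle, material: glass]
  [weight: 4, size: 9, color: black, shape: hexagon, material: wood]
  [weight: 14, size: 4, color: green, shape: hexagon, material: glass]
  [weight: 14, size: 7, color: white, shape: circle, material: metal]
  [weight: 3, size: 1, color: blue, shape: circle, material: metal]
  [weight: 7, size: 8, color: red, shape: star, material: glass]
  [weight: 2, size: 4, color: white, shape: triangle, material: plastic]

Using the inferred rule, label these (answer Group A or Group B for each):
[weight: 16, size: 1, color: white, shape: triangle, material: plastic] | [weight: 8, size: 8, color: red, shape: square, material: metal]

Group B, Group B

All 'Group A' examples share one property — material is wood AND color is green — and every 'Group B' example lacks it.
Group B: [weight: 16, size: 1, color: white, shape: triangle, material: plastic], since material is plastic, color is white.
Group B: [weight: 8, size: 8, color: red, shape: square, material: metal], since material is metal, color is red.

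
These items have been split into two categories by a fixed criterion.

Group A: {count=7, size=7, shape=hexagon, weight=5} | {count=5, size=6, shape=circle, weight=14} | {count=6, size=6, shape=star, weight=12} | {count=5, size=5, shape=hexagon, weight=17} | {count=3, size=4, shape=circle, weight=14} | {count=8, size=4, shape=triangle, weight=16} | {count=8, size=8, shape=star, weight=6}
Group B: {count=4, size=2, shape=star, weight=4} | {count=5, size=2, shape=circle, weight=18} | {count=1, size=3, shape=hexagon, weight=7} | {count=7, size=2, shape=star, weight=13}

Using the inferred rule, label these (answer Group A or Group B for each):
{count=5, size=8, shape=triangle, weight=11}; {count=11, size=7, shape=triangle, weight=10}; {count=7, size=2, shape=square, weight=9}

Rule: size ≥ 4. This holds for each 'Group A' example and fails for each 'Group B' one.
{count=5, size=8, shape=triangle, weight=11}: Group A (size = 8). {count=11, size=7, shape=triangle, weight=10}: Group A (size = 7). {count=7, size=2, shape=square, weight=9}: Group B (size = 2).

Group A, Group A, Group B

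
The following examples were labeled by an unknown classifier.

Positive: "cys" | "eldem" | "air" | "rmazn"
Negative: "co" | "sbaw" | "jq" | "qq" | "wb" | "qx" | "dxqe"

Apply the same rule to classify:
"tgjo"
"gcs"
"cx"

Negative, Positive, Negative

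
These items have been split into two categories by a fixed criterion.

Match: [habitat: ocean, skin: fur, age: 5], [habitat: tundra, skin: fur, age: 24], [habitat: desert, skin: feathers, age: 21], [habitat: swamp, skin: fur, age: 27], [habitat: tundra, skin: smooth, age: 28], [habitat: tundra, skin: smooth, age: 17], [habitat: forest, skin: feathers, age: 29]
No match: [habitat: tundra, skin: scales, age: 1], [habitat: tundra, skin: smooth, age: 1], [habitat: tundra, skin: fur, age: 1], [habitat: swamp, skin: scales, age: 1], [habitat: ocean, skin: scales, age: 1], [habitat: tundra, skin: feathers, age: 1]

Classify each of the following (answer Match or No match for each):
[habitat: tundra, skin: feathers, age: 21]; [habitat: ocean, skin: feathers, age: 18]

Match, Match

One predicate separates the groups cleanly: age ≥ 5.
[habitat: tundra, skin: feathers, age: 21]: age = 21 — satisfies this, so Match. [habitat: ocean, skin: feathers, age: 18]: age = 18 — satisfies this, so Match.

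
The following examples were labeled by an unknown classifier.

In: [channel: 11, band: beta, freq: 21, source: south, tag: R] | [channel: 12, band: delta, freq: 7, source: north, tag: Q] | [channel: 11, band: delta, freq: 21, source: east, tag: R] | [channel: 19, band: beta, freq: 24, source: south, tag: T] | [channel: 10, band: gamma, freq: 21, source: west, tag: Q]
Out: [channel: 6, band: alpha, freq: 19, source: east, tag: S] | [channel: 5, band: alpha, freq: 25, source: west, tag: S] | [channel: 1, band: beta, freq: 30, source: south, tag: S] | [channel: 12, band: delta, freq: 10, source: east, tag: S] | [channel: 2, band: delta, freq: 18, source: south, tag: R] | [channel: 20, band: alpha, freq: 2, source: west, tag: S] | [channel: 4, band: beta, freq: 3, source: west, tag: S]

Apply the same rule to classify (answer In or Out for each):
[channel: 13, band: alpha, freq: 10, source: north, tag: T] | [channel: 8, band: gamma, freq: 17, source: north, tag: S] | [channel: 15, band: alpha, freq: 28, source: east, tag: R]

In, Out, In

The classifier is using: tag is not S AND channel ≥ 4.
[channel: 13, band: alpha, freq: 10, source: north, tag: T] → tag is T, channel = 13 → In.
[channel: 8, band: gamma, freq: 17, source: north, tag: S] → tag is S, channel = 8 → Out.
[channel: 15, band: alpha, freq: 28, source: east, tag: R] → tag is R, channel = 15 → In.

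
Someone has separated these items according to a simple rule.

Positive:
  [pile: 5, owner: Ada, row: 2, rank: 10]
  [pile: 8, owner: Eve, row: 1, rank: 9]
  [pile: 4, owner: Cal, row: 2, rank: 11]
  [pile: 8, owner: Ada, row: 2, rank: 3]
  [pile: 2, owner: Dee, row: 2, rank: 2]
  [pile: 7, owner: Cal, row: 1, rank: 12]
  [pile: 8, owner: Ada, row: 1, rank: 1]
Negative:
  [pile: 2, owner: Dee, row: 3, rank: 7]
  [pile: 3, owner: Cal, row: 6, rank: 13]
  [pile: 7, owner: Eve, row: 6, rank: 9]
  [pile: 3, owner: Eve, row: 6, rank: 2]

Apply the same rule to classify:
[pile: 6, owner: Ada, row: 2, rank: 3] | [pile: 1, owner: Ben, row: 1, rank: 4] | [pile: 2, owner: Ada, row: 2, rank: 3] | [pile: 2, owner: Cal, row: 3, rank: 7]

A rule that fits every label: row ≤ 2 — true of each 'Positive' example, false of each 'Negative' one.
[pile: 6, owner: Ada, row: 2, rank: 3]: Positive (row = 2). [pile: 1, owner: Ben, row: 1, rank: 4]: Positive (row = 1). [pile: 2, owner: Ada, row: 2, rank: 3]: Positive (row = 2). [pile: 2, owner: Cal, row: 3, rank: 7]: Negative (row = 3).

Positive, Positive, Positive, Negative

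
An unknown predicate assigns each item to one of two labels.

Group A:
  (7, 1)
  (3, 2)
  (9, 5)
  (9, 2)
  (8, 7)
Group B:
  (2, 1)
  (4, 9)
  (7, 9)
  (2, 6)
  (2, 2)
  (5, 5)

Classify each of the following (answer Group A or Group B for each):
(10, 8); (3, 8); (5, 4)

One predicate separates the groups cleanly: first > second AND sum ≥ 4.
(10, 8): 10 > 8, 10+8 = 18 — qualifies, so Group A.
(3, 8): 3 < 8, 3+8 = 11 — does not fit, so Group B.
(5, 4): 5 > 4, 5+4 = 9 — qualifies, so Group A.

Group A, Group B, Group A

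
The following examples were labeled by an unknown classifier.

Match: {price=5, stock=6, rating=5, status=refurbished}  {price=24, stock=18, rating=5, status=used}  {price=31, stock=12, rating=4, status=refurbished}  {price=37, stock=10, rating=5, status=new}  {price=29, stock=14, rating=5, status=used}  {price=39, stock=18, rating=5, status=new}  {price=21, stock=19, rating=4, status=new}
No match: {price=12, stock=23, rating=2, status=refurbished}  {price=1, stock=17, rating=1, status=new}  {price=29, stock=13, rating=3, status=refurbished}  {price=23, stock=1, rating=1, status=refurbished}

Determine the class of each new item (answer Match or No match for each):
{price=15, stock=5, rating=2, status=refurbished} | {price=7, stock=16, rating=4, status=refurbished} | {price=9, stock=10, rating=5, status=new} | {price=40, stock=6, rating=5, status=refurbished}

No match, Match, Match, Match

The classifier is using: rating ≥ 4.
No match: {price=15, stock=5, rating=2, status=refurbished}, since rating = 2.
Match: {price=7, stock=16, rating=4, status=refurbished}, since rating = 4.
Match: {price=9, stock=10, rating=5, status=new}, since rating = 5.
Match: {price=40, stock=6, rating=5, status=refurbished}, since rating = 5.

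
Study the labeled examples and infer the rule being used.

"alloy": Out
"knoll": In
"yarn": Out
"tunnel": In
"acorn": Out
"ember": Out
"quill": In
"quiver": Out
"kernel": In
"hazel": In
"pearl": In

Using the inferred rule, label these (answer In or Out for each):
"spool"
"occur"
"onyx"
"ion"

Comparing the two groups points to one rule — ends with 'l'.
"spool": ends with 'l' — satisfies this, so In.
"occur": ends with 'r' — doesn't match, so Out.
"onyx": ends with 'x' — doesn't match, so Out.
"ion": ends with 'n' — doesn't match, so Out.

In, Out, Out, Out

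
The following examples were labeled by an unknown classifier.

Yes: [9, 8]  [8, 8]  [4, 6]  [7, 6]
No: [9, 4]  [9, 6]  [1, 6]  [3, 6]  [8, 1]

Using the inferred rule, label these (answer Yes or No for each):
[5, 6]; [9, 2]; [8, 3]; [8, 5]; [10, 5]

The classifier is using: |first − second| ≤ 2.
[5, 6]: |5−6| = 1 — checks out, so Yes. [9, 2]: |9−2| = 7 — doesn't qualify, so No. [8, 3]: |8−3| = 5 — doesn't qualify, so No. [8, 5]: |8−5| = 3 — doesn't qualify, so No. [10, 5]: |10−5| = 5 — doesn't qualify, so No.

Yes, No, No, No, No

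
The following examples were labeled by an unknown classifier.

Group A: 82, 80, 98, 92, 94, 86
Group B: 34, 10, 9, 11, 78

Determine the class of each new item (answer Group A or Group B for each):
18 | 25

Group B, Group B

'Group A' ⟺ at least 80.
18: 18 < 80 — does not satisfy this, so Group B.
25: 25 < 80 — does not satisfy this, so Group B.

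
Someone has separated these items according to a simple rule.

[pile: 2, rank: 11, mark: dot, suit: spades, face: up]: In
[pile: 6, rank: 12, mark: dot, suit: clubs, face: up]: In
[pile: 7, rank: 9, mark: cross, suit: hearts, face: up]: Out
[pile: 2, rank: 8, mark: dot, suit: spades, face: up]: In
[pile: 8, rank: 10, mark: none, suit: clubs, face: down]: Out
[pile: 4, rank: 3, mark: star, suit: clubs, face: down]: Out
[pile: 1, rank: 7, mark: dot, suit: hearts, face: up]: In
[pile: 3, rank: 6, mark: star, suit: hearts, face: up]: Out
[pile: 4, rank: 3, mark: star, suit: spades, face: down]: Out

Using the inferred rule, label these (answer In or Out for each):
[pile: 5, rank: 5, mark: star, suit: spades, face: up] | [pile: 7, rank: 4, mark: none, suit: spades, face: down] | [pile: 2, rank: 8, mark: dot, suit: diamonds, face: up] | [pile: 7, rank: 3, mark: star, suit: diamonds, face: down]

Every 'In' example satisfies: mark is dot. None of the 'Out' examples do.

Out, Out, In, Out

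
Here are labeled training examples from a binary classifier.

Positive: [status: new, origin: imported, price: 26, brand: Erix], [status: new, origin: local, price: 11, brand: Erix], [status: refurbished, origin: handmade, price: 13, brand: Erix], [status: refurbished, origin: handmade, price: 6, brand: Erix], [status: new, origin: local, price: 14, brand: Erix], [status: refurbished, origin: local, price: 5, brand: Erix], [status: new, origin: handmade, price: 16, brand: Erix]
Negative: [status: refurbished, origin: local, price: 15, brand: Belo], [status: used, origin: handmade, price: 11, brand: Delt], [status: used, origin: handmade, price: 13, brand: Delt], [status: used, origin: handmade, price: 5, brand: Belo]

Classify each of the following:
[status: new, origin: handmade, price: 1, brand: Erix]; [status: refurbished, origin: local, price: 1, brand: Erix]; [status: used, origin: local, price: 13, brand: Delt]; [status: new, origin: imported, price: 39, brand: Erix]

Positive, Positive, Negative, Positive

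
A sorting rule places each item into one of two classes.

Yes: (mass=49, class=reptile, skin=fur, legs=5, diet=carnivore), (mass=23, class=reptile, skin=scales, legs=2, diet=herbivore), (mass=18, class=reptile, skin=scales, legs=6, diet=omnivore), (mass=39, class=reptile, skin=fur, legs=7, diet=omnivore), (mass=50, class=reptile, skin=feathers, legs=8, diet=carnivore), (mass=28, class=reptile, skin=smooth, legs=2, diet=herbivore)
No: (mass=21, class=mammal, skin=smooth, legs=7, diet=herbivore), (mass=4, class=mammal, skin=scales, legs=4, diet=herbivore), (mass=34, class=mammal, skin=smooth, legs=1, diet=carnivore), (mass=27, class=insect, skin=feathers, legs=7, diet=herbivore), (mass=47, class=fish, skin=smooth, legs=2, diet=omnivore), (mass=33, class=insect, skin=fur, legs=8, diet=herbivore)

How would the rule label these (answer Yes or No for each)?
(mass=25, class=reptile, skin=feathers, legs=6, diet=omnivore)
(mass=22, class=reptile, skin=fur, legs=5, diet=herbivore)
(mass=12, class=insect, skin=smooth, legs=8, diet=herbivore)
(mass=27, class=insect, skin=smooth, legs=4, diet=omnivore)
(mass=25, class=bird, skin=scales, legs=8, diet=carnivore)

Yes, Yes, No, No, No

All 'Yes' examples share one property — class is reptile — and every 'No' example lacks it.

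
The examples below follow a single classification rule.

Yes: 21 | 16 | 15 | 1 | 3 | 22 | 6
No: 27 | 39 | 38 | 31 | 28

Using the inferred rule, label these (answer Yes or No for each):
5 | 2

Yes, Yes

One predicate separates the groups cleanly: at most 22.
5: 5 ≤ 22, meets the rule → Yes. 2: 2 ≤ 22, meets the rule → Yes.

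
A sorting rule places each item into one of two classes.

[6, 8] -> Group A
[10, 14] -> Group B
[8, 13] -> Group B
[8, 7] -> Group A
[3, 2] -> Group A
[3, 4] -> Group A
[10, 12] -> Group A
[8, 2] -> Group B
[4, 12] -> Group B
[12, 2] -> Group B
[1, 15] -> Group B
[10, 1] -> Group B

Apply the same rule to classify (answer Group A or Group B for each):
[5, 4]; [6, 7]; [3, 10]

The classifier is using: |first − second| ≤ 2.
Group A: [5, 4], since |5−4| = 1. Group A: [6, 7], since |6−7| = 1. Group B: [3, 10], since |3−10| = 7.

Group A, Group A, Group B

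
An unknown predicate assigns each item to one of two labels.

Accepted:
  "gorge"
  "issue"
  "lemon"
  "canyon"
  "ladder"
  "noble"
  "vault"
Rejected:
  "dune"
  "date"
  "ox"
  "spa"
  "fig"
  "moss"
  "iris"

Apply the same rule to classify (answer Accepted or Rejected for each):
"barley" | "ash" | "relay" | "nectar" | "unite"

Accepted, Rejected, Accepted, Accepted, Accepted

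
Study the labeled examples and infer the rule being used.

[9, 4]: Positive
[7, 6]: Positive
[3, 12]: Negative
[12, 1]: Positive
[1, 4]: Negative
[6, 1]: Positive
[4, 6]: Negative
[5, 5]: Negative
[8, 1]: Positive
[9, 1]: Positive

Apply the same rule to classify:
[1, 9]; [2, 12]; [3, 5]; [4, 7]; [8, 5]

The simplest hypothesis consistent with all the labels is: first > second.
[1, 9]: 1 < 9 — fails this test, so Negative. [2, 12]: 2 < 12 — fails this test, so Negative. [3, 5]: 3 < 5 — fails this test, so Negative. [4, 7]: 4 < 7 — fails this test, so Negative. [8, 5]: 8 > 5 — fits, so Positive.

Negative, Negative, Negative, Negative, Positive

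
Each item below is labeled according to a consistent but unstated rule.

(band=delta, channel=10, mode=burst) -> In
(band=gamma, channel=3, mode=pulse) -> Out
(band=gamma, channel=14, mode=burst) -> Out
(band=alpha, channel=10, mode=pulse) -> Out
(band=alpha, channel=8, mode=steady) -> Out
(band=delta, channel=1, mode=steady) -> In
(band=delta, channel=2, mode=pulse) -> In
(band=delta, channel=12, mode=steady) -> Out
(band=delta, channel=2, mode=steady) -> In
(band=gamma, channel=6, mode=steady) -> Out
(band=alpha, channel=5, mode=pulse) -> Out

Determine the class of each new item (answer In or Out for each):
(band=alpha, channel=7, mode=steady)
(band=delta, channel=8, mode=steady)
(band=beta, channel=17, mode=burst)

Out, In, Out

'In' ⟺ band is delta AND channel ≤ 10.
Out: (band=alpha, channel=7, mode=steady), since band is alpha, channel = 7. In: (band=delta, channel=8, mode=steady), since band is delta, channel = 8. Out: (band=beta, channel=17, mode=burst), since band is beta, channel = 17.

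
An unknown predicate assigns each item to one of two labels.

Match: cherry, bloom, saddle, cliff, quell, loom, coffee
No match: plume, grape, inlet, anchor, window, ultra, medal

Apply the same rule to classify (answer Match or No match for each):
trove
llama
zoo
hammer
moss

No match, Match, Match, Match, Match

Every 'Match' example satisfies: has a double letter. None of the 'No match' examples do.
No match: trove, since no doubled letter.
Match: llama, since 'll' doubled.
Match: zoo, since 'oo' doubled.
Match: hammer, since 'mm' doubled.
Match: moss, since 'ss' doubled.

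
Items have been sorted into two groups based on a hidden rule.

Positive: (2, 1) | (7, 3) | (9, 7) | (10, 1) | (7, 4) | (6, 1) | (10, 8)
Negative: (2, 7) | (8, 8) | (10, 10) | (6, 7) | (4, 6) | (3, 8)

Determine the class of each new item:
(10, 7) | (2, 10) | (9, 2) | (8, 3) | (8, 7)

The simplest hypothesis consistent with all the labels is: first > second.
Positive: (10, 7), since 10 > 7. Negative: (2, 10), since 2 < 10. Positive: (9, 2), since 9 > 2. Positive: (8, 3), since 8 > 3. Positive: (8, 7), since 8 > 7.

Positive, Negative, Positive, Positive, Positive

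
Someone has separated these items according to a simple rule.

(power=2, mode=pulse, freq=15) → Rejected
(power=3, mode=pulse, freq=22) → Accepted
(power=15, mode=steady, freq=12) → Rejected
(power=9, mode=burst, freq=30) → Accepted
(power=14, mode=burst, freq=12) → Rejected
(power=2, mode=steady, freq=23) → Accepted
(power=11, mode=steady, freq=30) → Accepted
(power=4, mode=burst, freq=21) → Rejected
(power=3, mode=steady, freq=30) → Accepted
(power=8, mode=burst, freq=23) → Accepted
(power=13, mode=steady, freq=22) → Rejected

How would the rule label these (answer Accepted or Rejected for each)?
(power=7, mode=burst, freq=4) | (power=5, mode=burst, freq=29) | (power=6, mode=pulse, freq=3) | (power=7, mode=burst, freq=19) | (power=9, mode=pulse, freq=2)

The pattern is that an item is 'Accepted' exactly when: power ≤ 11 AND freq ≥ 22.
(power=7, mode=burst, freq=4): power = 7, freq = 4 — fails the rule, so Rejected. (power=5, mode=burst, freq=29): power = 5, freq = 29 — matches, so Accepted. (power=6, mode=pulse, freq=3): power = 6, freq = 3 — fails the rule, so Rejected. (power=7, mode=burst, freq=19): power = 7, freq = 19 — fails the rule, so Rejected. (power=9, mode=pulse, freq=2): power = 9, freq = 2 — fails the rule, so Rejected.

Rejected, Accepted, Rejected, Rejected, Rejected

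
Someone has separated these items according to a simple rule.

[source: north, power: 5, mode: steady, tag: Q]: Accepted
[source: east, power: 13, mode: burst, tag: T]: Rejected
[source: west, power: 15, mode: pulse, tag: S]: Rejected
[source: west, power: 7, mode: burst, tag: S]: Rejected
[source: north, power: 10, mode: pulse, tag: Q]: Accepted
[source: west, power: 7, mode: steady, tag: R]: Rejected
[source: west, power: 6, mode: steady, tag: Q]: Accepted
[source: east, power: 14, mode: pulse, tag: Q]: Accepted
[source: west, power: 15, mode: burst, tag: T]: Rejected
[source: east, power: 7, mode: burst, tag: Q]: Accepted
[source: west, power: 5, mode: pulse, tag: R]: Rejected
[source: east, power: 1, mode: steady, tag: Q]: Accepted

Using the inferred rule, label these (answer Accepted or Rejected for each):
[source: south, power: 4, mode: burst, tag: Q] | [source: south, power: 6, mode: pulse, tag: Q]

All 'Accepted' examples share one property — tag is Q — and every 'Rejected' example lacks it.
[source: south, power: 4, mode: burst, tag: Q] — tag is Q, hence Accepted. [source: south, power: 6, mode: pulse, tag: Q] — tag is Q, hence Accepted.

Accepted, Accepted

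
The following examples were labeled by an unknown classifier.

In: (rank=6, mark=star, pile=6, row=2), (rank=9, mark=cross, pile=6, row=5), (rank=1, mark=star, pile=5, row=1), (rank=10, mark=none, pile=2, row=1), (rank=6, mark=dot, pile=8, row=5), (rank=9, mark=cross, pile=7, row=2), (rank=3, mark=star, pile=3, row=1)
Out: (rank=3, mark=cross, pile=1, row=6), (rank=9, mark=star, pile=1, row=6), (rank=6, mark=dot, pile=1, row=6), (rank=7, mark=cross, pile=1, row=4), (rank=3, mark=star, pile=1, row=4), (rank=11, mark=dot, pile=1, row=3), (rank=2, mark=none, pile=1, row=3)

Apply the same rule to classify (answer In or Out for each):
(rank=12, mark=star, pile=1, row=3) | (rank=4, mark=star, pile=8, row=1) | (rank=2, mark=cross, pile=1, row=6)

Rule: pile ≥ 2. This holds for each 'In' example and fails for each 'Out' one.
(rank=12, mark=star, pile=1, row=3): Out (pile = 1). (rank=4, mark=star, pile=8, row=1): In (pile = 8). (rank=2, mark=cross, pile=1, row=6): Out (pile = 1).

Out, In, Out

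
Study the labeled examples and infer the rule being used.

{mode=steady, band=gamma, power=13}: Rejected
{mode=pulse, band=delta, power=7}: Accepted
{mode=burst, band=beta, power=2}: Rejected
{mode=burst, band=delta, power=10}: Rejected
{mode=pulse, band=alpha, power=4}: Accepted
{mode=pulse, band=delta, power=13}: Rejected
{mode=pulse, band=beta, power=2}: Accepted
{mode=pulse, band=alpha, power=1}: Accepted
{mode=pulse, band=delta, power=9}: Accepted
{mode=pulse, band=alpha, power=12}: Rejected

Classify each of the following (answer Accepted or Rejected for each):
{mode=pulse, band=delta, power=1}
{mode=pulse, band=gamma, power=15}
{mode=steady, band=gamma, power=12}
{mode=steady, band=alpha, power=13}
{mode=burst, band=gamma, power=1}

A rule that fits every label: mode is pulse AND power ≤ 9 — true of each 'Accepted' example, false of each 'Rejected' one.

Accepted, Rejected, Rejected, Rejected, Rejected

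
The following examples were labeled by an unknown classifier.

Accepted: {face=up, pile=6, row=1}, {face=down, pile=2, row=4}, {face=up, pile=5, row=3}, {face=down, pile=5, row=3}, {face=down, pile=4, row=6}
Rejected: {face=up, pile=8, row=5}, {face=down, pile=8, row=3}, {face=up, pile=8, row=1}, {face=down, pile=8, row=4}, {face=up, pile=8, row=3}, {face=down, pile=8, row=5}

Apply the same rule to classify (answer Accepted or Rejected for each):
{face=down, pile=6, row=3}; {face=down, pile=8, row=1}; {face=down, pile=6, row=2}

Accepted, Rejected, Accepted

The common property of the 'Accepted' items is: pile ≤ 6. No 'Rejected' item has it.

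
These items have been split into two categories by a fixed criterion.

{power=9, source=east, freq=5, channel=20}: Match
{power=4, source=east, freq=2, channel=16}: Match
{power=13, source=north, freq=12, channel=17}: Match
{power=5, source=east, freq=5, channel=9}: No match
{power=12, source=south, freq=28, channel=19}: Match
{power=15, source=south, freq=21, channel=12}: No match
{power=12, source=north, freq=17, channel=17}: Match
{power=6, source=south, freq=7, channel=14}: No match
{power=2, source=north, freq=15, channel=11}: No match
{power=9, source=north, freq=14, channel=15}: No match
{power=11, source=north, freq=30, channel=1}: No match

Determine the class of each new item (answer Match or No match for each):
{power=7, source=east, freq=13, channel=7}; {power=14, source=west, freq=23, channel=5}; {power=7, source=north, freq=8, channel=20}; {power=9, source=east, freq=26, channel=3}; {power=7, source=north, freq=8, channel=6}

The distinguishing property — channel ≥ 16 — holds for all the 'Match' cases and none of the 'No match' cases.
{power=7, source=east, freq=13, channel=7} → channel = 7 → No match. {power=14, source=west, freq=23, channel=5} → channel = 5 → No match. {power=7, source=north, freq=8, channel=20} → channel = 20 → Match. {power=9, source=east, freq=26, channel=3} → channel = 3 → No match. {power=7, source=north, freq=8, channel=6} → channel = 6 → No match.

No match, No match, Match, No match, No match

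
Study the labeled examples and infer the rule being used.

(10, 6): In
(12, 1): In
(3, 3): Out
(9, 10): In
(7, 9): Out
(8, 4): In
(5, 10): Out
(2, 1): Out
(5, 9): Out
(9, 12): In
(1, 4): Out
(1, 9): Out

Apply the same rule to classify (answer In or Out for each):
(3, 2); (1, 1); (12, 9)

The distinguishing property — first ≥ 8 — holds for all the 'In' cases and none of the 'Out' cases.
(3, 2) — first 3, hence Out. (1, 1) — first 1, hence Out. (12, 9) — first 12, hence In.

Out, Out, In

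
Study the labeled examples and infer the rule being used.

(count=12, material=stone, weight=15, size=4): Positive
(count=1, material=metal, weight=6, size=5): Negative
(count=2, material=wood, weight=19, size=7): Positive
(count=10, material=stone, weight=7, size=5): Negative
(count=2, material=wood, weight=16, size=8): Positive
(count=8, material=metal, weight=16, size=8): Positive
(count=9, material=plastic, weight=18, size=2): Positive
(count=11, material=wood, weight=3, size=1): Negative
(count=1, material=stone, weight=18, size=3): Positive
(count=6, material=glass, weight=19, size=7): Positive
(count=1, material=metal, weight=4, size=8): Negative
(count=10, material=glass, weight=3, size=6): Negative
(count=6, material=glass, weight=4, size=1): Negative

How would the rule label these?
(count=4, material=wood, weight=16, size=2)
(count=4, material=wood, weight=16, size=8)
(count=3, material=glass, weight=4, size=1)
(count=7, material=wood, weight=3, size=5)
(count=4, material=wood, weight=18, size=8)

Positive, Positive, Negative, Negative, Positive

Every 'Positive' example satisfies: weight ≥ 15. None of the 'Negative' examples do.
(count=4, material=wood, weight=16, size=2) → weight = 16 → Positive. (count=4, material=wood, weight=16, size=8) → weight = 16 → Positive. (count=3, material=glass, weight=4, size=1) → weight = 4 → Negative. (count=7, material=wood, weight=3, size=5) → weight = 3 → Negative. (count=4, material=wood, weight=18, size=8) → weight = 18 → Positive.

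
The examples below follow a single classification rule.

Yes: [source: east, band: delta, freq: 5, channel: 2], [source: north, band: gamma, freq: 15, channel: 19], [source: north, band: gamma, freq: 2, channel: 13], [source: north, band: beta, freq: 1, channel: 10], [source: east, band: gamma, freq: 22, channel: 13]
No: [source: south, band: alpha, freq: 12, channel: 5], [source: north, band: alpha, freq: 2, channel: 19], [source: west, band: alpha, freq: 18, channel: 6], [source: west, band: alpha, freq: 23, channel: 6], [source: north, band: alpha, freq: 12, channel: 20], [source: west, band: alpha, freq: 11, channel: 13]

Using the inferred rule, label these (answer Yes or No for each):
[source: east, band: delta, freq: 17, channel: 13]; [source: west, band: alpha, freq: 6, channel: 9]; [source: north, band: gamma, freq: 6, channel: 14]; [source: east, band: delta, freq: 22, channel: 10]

Yes, No, Yes, Yes

The simplest hypothesis consistent with all the labels is: band is not alpha.
[source: east, band: delta, freq: 17, channel: 13] → band is delta → Yes. [source: west, band: alpha, freq: 6, channel: 9] → band is alpha → No. [source: north, band: gamma, freq: 6, channel: 14] → band is gamma → Yes. [source: east, band: delta, freq: 22, channel: 10] → band is delta → Yes.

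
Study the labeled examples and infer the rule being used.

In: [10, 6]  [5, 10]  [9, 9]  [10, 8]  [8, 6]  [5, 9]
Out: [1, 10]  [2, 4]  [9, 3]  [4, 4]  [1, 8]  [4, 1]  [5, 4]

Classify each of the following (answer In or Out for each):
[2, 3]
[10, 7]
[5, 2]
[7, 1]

Out, In, Out, Out

The common property of the 'In' items is: sum ≥ 14. No 'Out' item has it.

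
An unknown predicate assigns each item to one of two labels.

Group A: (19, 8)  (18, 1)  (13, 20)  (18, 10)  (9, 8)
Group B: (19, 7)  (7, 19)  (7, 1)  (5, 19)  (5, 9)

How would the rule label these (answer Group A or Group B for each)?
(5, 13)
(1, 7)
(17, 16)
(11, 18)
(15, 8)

Group B, Group B, Group A, Group A, Group A

Comparing the two groups points to one rule — product is even.
(5, 13): 5·13 = 65, lacks this property → Group B. (1, 7): 1·7 = 7, lacks this property → Group B. (17, 16): 17·16 = 272, qualifies → Group A. (11, 18): 11·18 = 198, qualifies → Group A. (15, 8): 15·8 = 120, qualifies → Group A.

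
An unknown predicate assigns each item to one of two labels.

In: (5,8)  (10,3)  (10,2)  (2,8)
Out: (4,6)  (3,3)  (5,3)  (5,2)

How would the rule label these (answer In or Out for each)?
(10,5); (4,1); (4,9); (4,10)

A rule that fits every label: max ≥ 8 — true of each 'In' example, false of each 'Out' one.
In: (10,5), since max 10. Out: (4,1), since max 4. In: (4,9), since max 9. In: (4,10), since max 10.

In, Out, In, In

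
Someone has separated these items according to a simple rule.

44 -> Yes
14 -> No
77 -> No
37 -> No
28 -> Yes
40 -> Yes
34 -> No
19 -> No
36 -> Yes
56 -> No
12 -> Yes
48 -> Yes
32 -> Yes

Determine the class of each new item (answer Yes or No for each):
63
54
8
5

Every 'Yes' example satisfies: multiple of 4 AND at most 48. None of the 'No' examples do.
No: 63, since 63 = 4·15 + 3, 63 > 48.
No: 54, since 54 = 4·13 + 2, 54 > 48.
Yes: 8, since 8 = 4·2, 8 ≤ 48.
No: 5, since 5 = 4·1 + 1, 5 ≤ 48.

No, No, Yes, No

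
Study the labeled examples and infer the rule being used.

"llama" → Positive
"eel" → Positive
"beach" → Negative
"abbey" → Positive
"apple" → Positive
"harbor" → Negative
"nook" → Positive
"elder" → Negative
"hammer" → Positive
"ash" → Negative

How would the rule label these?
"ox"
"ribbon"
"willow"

Negative, Positive, Positive

The distinguishing property — has a double letter — holds for all the 'Positive' cases and none of the 'Negative' cases.
"ox": no doubled letter — does not pass, so Negative.
"ribbon": 'bb' doubled — passes, so Positive.
"willow": 'll' doubled — passes, so Positive.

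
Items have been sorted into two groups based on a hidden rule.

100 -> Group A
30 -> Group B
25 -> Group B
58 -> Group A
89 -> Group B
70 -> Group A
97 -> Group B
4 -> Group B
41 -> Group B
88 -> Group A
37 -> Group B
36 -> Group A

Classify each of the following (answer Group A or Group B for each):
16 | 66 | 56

Group B, Group A, Group A

The classifier is using: even AND at least 36.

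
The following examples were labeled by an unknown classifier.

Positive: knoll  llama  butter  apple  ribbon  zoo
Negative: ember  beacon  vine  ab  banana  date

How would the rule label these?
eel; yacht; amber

The simplest hypothesis consistent with all the labels is: has a double letter.

Positive, Negative, Negative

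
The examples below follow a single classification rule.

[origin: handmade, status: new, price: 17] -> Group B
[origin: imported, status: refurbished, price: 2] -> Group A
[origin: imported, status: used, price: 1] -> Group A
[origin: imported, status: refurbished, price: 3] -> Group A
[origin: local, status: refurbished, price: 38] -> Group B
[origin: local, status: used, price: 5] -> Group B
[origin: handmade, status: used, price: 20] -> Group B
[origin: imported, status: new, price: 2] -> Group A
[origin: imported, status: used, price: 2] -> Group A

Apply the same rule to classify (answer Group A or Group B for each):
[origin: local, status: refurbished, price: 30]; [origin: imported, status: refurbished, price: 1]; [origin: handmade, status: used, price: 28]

The rule appears to be: origin is imported.
[origin: local, status: refurbished, price: 30]: Group B (origin is local). [origin: imported, status: refurbished, price: 1]: Group A (origin is imported). [origin: handmade, status: used, price: 28]: Group B (origin is handmade).

Group B, Group A, Group B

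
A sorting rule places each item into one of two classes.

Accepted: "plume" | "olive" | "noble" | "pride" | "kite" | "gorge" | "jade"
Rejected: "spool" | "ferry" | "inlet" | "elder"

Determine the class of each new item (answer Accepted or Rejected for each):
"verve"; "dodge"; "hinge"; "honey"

Accepted, Accepted, Accepted, Rejected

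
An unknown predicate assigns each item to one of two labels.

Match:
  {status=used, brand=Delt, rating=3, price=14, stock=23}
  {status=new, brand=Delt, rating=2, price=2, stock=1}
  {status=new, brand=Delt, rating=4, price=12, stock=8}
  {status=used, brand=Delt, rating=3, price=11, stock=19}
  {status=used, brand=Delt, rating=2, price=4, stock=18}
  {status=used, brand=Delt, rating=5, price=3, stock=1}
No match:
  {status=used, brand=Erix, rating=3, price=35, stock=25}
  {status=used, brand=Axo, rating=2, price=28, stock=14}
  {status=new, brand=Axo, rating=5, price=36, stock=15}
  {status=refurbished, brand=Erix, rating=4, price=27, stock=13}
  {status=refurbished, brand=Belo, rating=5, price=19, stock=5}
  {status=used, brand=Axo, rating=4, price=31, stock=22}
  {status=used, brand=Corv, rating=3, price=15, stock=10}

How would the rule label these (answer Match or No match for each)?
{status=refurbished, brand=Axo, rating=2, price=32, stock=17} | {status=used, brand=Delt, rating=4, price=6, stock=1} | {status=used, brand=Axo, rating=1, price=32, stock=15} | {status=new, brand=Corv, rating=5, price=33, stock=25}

'Match' ⟺ brand is Delt.
{status=refurbished, brand=Axo, rating=2, price=32, stock=17} — brand is Axo, hence No match.
{status=used, brand=Delt, rating=4, price=6, stock=1} — brand is Delt, hence Match.
{status=used, brand=Axo, rating=1, price=32, stock=15} — brand is Axo, hence No match.
{status=new, brand=Corv, rating=5, price=33, stock=25} — brand is Corv, hence No match.

No match, Match, No match, No match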